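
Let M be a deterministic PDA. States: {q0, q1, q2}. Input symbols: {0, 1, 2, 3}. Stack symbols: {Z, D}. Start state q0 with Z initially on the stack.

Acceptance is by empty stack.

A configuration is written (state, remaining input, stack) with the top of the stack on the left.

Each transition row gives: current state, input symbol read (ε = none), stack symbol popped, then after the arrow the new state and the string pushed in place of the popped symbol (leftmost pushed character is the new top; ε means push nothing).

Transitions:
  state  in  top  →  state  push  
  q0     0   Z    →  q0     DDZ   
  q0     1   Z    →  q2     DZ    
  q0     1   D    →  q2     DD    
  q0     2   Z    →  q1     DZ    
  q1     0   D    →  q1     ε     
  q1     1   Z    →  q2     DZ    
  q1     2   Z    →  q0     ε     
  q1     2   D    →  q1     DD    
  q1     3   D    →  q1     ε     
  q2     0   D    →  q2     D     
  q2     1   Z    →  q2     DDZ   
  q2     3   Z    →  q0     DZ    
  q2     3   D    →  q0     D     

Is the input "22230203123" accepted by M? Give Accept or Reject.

(q0, 22230203123, Z)
  read 2, top Z: go to q1, push DZ → (q1, 2230203123, DZ)
  read 2, top D: go to q1, push DD → (q1, 230203123, DDZ)
  read 2, top D: go to q1, push DD → (q1, 30203123, DDDZ)
  read 3, top D: go to q1, push ε → (q1, 0203123, DDZ)
  read 0, top D: go to q1, push ε → (q1, 203123, DZ)
  read 2, top D: go to q1, push DD → (q1, 03123, DDZ)
  read 0, top D: go to q1, push ε → (q1, 3123, DZ)
  read 3, top D: go to q1, push ε → (q1, 123, Z)
  read 1, top Z: go to q2, push DZ → (q2, 23, DZ)
No transition applies at (q2, 23, DZ); input not fully consumed.

Reject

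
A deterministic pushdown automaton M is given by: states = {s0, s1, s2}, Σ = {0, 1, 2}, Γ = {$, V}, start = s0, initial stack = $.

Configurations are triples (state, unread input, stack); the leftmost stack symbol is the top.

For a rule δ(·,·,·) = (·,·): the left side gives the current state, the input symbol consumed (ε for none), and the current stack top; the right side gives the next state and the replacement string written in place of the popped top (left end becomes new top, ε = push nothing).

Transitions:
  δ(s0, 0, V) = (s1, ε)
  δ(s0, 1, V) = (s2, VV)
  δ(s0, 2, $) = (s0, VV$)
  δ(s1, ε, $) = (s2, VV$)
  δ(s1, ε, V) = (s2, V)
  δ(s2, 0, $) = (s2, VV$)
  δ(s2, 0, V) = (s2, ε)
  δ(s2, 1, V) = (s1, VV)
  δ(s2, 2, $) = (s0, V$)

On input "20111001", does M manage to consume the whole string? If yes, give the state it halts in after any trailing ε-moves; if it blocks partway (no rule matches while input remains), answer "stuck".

s2

(s0, 20111001, $)
  read 2, top $: go to s0, push VV$ → (s0, 0111001, VV$)
  read 0, top V: go to s1, push ε → (s1, 111001, V$)
  ε-move, top V: go to s2, push V → (s2, 111001, V$)
  read 1, top V: go to s1, push VV → (s1, 11001, VV$)
  ε-move, top V: go to s2, push V → (s2, 11001, VV$)
  read 1, top V: go to s1, push VV → (s1, 1001, VVV$)
  ε-move, top V: go to s2, push V → (s2, 1001, VVV$)
  read 1, top V: go to s1, push VV → (s1, 001, VVVV$)
  ε-move, top V: go to s2, push V → (s2, 001, VVVV$)
  read 0, top V: go to s2, push ε → (s2, 01, VVV$)
  read 0, top V: go to s2, push ε → (s2, 1, VV$)
  read 1, top V: go to s1, push VV → (s1, ε, VVV$)
  ε-move, top V: go to s2, push V → (s2, ε, VVV$)
All input consumed; M is in state s2.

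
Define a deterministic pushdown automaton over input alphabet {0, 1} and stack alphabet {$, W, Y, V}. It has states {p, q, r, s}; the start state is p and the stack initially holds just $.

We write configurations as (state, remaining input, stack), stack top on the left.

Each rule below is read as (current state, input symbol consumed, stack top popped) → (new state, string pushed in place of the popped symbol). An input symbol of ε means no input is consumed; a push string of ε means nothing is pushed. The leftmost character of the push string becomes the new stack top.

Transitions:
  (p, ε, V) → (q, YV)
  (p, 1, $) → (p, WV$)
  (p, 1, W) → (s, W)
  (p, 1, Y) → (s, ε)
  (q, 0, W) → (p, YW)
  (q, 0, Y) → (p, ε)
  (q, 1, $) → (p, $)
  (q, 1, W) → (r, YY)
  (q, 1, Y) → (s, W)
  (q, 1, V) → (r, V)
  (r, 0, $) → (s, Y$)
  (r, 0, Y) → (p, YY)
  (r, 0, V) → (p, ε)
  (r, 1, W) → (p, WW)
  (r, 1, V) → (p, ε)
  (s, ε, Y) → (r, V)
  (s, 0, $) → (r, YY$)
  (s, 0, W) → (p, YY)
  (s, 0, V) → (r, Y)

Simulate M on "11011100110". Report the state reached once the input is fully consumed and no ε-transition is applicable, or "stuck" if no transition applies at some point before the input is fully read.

(p, 11011100110, $)
  read 1, top $: go to p, push WV$ → (p, 1011100110, WV$)
  read 1, top W: go to s, push W → (s, 011100110, WV$)
  read 0, top W: go to p, push YY → (p, 11100110, YYV$)
  read 1, top Y: go to s, push ε → (s, 1100110, YV$)
  ε-move, top Y: go to r, push V → (r, 1100110, VV$)
  read 1, top V: go to p, push ε → (p, 100110, V$)
  ε-move, top V: go to q, push YV → (q, 100110, YV$)
  read 1, top Y: go to s, push W → (s, 00110, WV$)
  read 0, top W: go to p, push YY → (p, 0110, YYV$)
No transition for (p, 0, top Y); M blocks with input 0110 remaining.

stuck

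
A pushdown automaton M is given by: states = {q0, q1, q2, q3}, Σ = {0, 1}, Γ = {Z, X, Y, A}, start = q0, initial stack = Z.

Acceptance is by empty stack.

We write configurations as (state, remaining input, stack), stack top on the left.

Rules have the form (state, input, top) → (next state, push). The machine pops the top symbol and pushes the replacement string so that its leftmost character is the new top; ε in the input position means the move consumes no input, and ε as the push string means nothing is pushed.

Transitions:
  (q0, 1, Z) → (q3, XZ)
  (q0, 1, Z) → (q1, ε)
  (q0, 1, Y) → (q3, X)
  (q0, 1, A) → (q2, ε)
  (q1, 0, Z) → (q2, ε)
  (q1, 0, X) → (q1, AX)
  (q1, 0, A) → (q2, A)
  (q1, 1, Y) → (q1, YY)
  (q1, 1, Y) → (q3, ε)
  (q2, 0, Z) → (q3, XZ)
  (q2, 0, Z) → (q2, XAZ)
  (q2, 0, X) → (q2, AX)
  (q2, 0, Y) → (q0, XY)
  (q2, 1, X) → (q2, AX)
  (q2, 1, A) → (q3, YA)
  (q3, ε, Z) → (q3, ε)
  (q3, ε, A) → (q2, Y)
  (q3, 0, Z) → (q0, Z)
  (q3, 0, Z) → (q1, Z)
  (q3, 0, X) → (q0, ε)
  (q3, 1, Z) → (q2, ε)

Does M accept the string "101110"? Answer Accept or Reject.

Reject

No computation consumes all input and empties the stack.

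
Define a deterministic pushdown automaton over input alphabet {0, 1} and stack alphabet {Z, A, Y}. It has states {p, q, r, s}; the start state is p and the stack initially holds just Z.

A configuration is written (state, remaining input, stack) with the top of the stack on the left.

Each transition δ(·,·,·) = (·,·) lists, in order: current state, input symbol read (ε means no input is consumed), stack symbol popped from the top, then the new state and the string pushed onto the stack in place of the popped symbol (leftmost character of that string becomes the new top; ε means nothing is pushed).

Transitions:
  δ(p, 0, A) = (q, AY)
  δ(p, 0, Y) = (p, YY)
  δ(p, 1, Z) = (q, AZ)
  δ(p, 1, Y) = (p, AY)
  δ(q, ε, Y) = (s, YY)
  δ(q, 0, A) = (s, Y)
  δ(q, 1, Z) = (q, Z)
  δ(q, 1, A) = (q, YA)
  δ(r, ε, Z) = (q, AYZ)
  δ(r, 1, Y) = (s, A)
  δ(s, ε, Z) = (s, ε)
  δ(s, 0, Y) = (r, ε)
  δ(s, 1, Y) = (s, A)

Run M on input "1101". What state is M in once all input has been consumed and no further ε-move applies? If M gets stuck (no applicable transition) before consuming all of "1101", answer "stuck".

(p, 1101, Z)
  read 1, top Z: go to q, push AZ → (q, 101, AZ)
  read 1, top A: go to q, push YA → (q, 01, YAZ)
  ε-move, top Y: go to s, push YY → (s, 01, YYAZ)
  read 0, top Y: go to r, push ε → (r, 1, YAZ)
  read 1, top Y: go to s, push A → (s, ε, AAZ)
All input consumed; M is in state s.

s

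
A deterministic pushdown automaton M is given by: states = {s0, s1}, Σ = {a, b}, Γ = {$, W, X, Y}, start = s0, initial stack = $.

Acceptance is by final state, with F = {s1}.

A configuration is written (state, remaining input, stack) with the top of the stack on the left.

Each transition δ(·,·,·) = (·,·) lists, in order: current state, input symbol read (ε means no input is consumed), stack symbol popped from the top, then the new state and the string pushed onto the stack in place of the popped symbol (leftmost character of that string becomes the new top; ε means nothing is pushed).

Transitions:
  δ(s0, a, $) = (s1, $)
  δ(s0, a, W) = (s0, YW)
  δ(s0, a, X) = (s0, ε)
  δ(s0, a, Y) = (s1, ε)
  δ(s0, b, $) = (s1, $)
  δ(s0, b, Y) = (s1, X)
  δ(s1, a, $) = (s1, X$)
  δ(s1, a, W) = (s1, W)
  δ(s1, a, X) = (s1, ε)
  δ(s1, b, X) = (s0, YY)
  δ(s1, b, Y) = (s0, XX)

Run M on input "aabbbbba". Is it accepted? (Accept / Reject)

(s0, aabbbbba, $)
  read a, top $: go to s1, push $ → (s1, abbbbba, $)
  read a, top $: go to s1, push X$ → (s1, bbbbba, X$)
  read b, top X: go to s0, push YY → (s0, bbbba, YY$)
  read b, top Y: go to s1, push X → (s1, bbba, XY$)
  read b, top X: go to s0, push YY → (s0, bba, YYY$)
  read b, top Y: go to s1, push X → (s1, ba, XYY$)
  read b, top X: go to s0, push YY → (s0, a, YYYY$)
  read a, top Y: go to s1, push ε → (s1, ε, YYY$)
All input consumed; state s1 ∈ F.

Accept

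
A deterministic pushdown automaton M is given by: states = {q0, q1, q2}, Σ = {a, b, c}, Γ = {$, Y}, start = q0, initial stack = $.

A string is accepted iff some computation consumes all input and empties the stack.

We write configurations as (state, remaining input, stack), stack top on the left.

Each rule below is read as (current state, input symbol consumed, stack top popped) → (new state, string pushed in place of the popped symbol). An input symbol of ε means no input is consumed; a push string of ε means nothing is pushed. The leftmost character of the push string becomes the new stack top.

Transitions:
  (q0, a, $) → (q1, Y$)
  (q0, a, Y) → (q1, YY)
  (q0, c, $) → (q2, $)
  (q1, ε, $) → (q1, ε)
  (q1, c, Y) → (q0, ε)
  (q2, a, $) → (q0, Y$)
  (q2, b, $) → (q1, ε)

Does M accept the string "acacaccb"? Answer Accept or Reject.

(q0, acacaccb, $)
  read a, top $: go to q1, push Y$ → (q1, cacaccb, Y$)
  read c, top Y: go to q0, push ε → (q0, acaccb, $)
  read a, top $: go to q1, push Y$ → (q1, caccb, Y$)
  read c, top Y: go to q0, push ε → (q0, accb, $)
  read a, top $: go to q1, push Y$ → (q1, ccb, Y$)
  read c, top Y: go to q0, push ε → (q0, cb, $)
  read c, top $: go to q2, push $ → (q2, b, $)
  read b, top $: go to q1, push ε → (q1, ε, ε)
All input consumed and the stack is empty.

Accept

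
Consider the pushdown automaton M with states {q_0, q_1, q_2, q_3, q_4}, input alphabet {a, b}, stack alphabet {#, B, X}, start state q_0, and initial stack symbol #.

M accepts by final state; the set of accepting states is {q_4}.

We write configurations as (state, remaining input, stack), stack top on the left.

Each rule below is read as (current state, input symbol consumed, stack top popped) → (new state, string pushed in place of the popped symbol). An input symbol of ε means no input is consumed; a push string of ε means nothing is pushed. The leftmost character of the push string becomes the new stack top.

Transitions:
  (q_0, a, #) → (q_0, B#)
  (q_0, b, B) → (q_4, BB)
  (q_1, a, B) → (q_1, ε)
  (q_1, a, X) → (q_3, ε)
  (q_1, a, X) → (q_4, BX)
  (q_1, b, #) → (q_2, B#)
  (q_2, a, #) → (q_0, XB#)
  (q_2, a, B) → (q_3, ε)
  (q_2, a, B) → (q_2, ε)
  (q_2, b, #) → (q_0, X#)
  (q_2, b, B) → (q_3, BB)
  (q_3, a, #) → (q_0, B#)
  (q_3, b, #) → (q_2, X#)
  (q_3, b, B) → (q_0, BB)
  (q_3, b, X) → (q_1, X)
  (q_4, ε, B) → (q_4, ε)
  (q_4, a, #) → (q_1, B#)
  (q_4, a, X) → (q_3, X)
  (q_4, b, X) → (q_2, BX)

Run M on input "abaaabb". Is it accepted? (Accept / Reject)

Reject

No computation consumes all input and reaches a final state.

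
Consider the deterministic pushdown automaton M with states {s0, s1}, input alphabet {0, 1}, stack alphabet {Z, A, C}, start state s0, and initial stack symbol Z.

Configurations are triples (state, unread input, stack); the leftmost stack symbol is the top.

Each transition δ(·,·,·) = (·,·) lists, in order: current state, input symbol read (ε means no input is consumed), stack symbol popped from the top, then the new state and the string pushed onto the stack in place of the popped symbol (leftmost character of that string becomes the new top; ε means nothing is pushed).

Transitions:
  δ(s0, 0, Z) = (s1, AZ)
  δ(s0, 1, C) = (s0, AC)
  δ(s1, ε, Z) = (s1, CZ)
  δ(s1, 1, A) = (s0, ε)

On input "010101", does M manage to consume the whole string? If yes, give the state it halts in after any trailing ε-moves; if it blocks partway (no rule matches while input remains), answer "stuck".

s0

(s0, 010101, Z)
  read 0, top Z: go to s1, push AZ → (s1, 10101, AZ)
  read 1, top A: go to s0, push ε → (s0, 0101, Z)
  read 0, top Z: go to s1, push AZ → (s1, 101, AZ)
  read 1, top A: go to s0, push ε → (s0, 01, Z)
  read 0, top Z: go to s1, push AZ → (s1, 1, AZ)
  read 1, top A: go to s0, push ε → (s0, ε, Z)
All input consumed; M is in state s0.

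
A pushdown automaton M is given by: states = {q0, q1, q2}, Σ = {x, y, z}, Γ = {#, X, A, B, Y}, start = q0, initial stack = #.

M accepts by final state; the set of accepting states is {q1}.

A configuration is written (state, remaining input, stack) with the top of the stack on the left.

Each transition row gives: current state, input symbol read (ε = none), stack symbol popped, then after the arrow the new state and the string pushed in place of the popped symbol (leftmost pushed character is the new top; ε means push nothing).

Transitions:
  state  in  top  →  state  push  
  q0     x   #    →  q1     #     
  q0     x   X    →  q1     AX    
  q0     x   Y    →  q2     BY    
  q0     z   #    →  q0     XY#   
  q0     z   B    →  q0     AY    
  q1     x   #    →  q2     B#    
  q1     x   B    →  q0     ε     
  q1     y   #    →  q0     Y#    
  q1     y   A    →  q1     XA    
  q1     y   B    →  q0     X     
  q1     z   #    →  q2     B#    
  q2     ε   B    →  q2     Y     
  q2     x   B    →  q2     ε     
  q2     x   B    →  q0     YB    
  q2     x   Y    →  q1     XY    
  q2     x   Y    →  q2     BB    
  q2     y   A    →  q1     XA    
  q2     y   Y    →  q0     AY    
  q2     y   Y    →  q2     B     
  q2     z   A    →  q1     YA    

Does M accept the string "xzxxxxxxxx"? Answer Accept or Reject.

Accept

One accepting computation: (q0, xzxxxxxxxx, #) ⊢ (q1, zxxxxxxxx, #) ⊢ (q2, xxxxxxxx, B#) ⊢ (q0, xxxxxxx, YB#) ⊢ (q2, xxxxxx, BYB#) ⊢ (q2, xxxxx, YB#) ⊢ (q2, xxxx, BBB#) ⊢ (q0, xxx, YBBB#) ⊢ (q2, xx, BYBBB#) ⊢ (q2, x, YBBB#) ⊢ (q1, ε, XYBBB#)
All input consumed and state q1 ∈ F.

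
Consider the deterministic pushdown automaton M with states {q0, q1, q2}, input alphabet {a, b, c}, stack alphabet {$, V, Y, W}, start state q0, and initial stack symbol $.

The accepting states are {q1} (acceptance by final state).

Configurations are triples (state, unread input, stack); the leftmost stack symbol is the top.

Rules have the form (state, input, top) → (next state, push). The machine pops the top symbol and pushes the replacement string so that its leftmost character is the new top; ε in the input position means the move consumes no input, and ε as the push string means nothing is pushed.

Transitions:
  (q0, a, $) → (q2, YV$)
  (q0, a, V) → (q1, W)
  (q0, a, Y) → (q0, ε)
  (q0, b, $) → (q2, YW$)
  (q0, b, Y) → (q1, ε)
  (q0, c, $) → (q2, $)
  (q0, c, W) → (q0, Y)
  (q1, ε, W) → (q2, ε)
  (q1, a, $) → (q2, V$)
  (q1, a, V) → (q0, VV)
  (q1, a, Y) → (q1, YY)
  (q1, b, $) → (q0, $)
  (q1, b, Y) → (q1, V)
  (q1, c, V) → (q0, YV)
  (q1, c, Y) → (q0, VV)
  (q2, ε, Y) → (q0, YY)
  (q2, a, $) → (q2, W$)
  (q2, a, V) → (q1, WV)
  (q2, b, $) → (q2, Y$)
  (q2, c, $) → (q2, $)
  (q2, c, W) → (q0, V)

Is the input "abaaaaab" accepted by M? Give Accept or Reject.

(q0, abaaaaab, $)
  read a, top $: go to q2, push YV$ → (q2, baaaaab, YV$)
  ε-move, top Y: go to q0, push YY → (q0, baaaaab, YYV$)
  read b, top Y: go to q1, push ε → (q1, aaaaab, YV$)
  read a, top Y: go to q1, push YY → (q1, aaaab, YYV$)
  read a, top Y: go to q1, push YY → (q1, aaab, YYYV$)
  read a, top Y: go to q1, push YY → (q1, aab, YYYYV$)
  read a, top Y: go to q1, push YY → (q1, ab, YYYYYV$)
  read a, top Y: go to q1, push YY → (q1, b, YYYYYYV$)
  read b, top Y: go to q1, push V → (q1, ε, VYYYYYV$)
All input consumed; state q1 ∈ F.

Accept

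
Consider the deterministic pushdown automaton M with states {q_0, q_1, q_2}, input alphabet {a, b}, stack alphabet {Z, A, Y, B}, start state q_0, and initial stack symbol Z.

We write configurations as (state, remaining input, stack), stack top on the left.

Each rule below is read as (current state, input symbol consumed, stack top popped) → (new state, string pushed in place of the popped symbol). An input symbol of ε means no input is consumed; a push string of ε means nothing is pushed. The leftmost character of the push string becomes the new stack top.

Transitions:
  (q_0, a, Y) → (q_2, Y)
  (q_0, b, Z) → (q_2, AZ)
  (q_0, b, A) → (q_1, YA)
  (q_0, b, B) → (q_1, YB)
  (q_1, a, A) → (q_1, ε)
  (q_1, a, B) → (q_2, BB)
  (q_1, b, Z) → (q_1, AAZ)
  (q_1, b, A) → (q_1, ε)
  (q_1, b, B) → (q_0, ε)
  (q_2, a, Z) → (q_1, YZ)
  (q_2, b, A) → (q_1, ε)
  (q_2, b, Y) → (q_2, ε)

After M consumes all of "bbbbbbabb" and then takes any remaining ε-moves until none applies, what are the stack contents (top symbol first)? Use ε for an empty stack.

(q_0, bbbbbbabb, Z)
  read b, top Z: go to q_2, push AZ → (q_2, bbbbbabb, AZ)
  read b, top A: go to q_1, push ε → (q_1, bbbbabb, Z)
  read b, top Z: go to q_1, push AAZ → (q_1, bbbabb, AAZ)
  read b, top A: go to q_1, push ε → (q_1, bbabb, AZ)
  read b, top A: go to q_1, push ε → (q_1, babb, Z)
  read b, top Z: go to q_1, push AAZ → (q_1, abb, AAZ)
  read a, top A: go to q_1, push ε → (q_1, bb, AZ)
  read b, top A: go to q_1, push ε → (q_1, b, Z)
  read b, top Z: go to q_1, push AAZ → (q_1, ε, AAZ)
All input consumed in state q_1 with stack AAZ.

AAZ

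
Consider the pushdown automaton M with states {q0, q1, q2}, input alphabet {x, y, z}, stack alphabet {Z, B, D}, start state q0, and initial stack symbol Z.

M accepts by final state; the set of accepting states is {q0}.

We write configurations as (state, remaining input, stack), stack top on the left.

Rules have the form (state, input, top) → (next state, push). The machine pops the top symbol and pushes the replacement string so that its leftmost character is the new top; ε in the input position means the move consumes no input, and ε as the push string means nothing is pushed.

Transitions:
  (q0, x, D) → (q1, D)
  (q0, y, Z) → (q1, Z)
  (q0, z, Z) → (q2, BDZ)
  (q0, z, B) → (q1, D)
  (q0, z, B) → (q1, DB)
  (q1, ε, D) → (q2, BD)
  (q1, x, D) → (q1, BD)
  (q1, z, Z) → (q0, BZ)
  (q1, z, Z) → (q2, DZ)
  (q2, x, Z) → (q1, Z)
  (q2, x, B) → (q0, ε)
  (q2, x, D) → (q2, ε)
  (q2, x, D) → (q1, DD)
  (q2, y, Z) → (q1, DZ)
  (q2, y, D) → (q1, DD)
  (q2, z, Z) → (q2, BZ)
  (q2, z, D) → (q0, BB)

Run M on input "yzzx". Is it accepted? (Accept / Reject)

One accepting computation: (q0, yzzx, Z) ⊢ (q1, zzx, Z) ⊢ (q0, zx, BZ) ⊢ (q1, x, DZ) ⊢ (q2, x, BDZ) ⊢ (q0, ε, DZ)
All input consumed and state q0 ∈ F.

Accept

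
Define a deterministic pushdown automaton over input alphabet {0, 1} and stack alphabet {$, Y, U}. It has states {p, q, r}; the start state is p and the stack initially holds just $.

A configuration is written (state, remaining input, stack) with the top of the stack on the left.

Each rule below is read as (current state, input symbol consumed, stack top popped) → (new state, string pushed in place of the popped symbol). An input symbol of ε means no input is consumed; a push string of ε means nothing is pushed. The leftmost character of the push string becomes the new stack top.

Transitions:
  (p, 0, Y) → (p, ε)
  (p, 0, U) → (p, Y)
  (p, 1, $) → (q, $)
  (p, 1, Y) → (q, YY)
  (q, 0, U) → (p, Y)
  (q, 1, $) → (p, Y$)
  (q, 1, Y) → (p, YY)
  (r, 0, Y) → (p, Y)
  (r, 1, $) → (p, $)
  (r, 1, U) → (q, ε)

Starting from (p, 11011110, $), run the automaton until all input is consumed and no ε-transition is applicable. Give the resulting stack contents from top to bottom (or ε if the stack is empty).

YY$

(p, 11011110, $) ⊢ (q, 1011110, $) ⊢ (p, 011110, Y$) ⊢ (p, 11110, $) ⊢ (q, 1110, $) ⊢ (p, 110, Y$) ⊢ (q, 10, YY$) ⊢ (p, 0, YYY$) ⊢ (p, ε, YY$)
All input consumed in state p with stack YY$.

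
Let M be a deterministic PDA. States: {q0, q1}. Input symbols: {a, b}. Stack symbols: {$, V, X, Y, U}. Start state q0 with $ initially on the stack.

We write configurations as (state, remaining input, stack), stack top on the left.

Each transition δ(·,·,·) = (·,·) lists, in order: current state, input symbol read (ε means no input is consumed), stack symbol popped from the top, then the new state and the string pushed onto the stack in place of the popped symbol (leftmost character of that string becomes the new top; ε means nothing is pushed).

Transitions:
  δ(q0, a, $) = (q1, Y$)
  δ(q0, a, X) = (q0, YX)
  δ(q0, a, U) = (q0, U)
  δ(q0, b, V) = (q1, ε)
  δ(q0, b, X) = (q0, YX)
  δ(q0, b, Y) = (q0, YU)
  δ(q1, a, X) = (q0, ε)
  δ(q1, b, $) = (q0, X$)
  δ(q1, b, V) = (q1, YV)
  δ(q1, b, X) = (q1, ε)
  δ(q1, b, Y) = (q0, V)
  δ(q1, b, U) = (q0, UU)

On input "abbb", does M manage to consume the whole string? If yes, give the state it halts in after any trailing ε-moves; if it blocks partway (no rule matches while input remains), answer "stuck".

(q0, abbb, $)
  read a, top $: go to q1, push Y$ → (q1, bbb, Y$)
  read b, top Y: go to q0, push V → (q0, bb, V$)
  read b, top V: go to q1, push ε → (q1, b, $)
  read b, top $: go to q0, push X$ → (q0, ε, X$)
All input consumed; M is in state q0.

q0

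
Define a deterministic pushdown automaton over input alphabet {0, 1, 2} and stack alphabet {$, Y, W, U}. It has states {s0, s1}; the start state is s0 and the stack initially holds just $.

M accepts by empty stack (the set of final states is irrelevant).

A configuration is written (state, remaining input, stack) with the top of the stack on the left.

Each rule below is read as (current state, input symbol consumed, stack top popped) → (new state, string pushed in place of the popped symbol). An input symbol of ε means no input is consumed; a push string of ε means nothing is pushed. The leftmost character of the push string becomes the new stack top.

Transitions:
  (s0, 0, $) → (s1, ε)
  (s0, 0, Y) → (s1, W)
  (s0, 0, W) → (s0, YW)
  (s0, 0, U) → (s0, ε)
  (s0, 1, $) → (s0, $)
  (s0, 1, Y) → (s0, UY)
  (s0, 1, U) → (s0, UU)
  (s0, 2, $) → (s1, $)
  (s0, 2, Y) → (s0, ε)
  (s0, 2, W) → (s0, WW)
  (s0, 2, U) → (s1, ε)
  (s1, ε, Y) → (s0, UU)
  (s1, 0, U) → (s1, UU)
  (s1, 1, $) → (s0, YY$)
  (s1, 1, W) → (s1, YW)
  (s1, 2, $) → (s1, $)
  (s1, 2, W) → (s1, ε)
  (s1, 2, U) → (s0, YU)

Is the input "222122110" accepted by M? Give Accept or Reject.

Accept

(s0, 222122110, $)
  read 2, top $: go to s1, push $ → (s1, 22122110, $)
  read 2, top $: go to s1, push $ → (s1, 2122110, $)
  read 2, top $: go to s1, push $ → (s1, 122110, $)
  read 1, top $: go to s0, push YY$ → (s0, 22110, YY$)
  read 2, top Y: go to s0, push ε → (s0, 2110, Y$)
  read 2, top Y: go to s0, push ε → (s0, 110, $)
  read 1, top $: go to s0, push $ → (s0, 10, $)
  read 1, top $: go to s0, push $ → (s0, 0, $)
  read 0, top $: go to s1, push ε → (s1, ε, ε)
All input consumed and the stack is empty.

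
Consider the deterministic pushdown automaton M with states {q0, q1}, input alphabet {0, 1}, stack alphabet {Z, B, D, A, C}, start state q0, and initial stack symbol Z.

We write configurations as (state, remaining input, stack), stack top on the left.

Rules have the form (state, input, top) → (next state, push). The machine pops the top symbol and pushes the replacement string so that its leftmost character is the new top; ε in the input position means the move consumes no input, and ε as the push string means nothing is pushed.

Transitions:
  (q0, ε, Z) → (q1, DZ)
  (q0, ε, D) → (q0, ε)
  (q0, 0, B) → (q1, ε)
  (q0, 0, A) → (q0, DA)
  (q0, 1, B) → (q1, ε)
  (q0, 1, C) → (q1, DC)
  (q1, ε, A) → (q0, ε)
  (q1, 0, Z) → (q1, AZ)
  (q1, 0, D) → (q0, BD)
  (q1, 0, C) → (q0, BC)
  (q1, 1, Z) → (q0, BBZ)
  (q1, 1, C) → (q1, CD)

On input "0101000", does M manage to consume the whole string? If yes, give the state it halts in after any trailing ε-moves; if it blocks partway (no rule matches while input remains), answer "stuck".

q0

(q0, 0101000, Z) ⊢ (q1, 0101000, DZ) ⊢ (q0, 101000, BDZ) ⊢ (q1, 01000, DZ) ⊢ (q0, 1000, BDZ) ⊢ (q1, 000, DZ) ⊢ (q0, 00, BDZ) ⊢ (q1, 0, DZ) ⊢ (q0, ε, BDZ)
All input consumed; M is in state q0.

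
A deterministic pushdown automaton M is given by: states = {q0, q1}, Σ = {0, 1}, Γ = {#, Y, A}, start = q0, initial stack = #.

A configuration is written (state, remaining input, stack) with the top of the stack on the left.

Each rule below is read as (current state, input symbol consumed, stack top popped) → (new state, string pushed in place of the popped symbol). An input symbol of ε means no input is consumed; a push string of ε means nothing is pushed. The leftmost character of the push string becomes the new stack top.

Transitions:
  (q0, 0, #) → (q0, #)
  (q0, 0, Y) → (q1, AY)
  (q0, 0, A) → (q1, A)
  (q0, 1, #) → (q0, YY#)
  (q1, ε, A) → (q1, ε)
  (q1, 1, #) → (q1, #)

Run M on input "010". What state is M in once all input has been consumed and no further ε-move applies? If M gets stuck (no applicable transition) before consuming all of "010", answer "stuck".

q1

(q0, 010, #) ⊢ (q0, 10, #) ⊢ (q0, 0, YY#) ⊢ (q1, ε, AYY#) ⊢ (q1, ε, YY#)
All input consumed; M is in state q1.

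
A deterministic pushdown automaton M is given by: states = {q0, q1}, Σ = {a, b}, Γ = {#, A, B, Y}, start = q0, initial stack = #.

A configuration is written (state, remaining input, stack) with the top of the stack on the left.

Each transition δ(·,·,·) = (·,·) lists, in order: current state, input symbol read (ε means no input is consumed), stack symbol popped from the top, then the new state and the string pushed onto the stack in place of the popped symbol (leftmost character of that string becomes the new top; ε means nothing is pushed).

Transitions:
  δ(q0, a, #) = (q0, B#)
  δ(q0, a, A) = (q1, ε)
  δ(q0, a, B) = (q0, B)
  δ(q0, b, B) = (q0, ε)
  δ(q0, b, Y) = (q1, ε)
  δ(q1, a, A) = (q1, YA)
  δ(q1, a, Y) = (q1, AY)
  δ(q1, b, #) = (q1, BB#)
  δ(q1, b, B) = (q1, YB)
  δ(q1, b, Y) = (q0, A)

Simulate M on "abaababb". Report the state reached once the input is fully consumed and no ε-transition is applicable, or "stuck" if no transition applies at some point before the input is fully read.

stuck

(q0, abaababb, #)
  read a, top #: go to q0, push B# → (q0, baababb, B#)
  read b, top B: go to q0, push ε → (q0, aababb, #)
  read a, top #: go to q0, push B# → (q0, ababb, B#)
  read a, top B: go to q0, push B → (q0, babb, B#)
  read b, top B: go to q0, push ε → (q0, abb, #)
  read a, top #: go to q0, push B# → (q0, bb, B#)
  read b, top B: go to q0, push ε → (q0, b, #)
No transition for (q0, b, top #); M blocks with input b remaining.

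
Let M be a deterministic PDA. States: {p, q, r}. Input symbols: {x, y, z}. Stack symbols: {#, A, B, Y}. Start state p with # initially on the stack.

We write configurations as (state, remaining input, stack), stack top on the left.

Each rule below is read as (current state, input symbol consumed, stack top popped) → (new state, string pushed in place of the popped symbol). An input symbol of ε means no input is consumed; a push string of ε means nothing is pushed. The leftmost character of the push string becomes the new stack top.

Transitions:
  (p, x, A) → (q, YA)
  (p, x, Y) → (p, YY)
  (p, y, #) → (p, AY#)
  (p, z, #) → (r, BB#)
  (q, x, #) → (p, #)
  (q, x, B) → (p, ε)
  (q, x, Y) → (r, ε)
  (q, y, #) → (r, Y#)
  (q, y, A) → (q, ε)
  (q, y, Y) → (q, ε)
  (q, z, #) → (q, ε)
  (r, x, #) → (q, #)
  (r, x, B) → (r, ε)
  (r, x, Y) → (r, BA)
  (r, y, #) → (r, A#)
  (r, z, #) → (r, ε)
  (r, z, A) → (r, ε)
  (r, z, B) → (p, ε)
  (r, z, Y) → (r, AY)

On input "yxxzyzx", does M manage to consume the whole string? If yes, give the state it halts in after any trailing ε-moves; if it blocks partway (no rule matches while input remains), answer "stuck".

stuck

(p, yxxzyzx, #)
  read y, top #: go to p, push AY# → (p, xxzyzx, AY#)
  read x, top A: go to q, push YA → (q, xzyzx, YAY#)
  read x, top Y: go to r, push ε → (r, zyzx, AY#)
  read z, top A: go to r, push ε → (r, yzx, Y#)
No transition for (r, y, top Y); M blocks with input yzx remaining.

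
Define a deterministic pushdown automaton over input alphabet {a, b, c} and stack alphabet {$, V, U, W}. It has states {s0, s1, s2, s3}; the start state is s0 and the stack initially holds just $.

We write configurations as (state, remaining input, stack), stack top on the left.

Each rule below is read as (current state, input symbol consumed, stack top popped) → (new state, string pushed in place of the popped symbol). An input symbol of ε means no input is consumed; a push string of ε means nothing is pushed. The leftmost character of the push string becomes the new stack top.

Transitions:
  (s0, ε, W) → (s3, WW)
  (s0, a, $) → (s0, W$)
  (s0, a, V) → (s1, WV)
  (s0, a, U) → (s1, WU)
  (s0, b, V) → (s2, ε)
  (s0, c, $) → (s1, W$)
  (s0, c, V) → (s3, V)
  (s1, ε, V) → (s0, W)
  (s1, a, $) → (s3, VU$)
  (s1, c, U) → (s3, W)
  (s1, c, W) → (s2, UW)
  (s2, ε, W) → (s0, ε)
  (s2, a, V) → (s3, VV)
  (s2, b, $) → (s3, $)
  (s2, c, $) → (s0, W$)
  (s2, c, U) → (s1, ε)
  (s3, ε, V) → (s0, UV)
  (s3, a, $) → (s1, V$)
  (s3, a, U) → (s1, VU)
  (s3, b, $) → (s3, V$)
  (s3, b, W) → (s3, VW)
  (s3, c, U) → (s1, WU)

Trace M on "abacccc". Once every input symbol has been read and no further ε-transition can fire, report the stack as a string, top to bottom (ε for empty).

(s0, abacccc, $)
  read a, top $: go to s0, push W$ → (s0, bacccc, W$)
  ε-move, top W: go to s3, push WW → (s3, bacccc, WW$)
  read b, top W: go to s3, push VW → (s3, acccc, VWW$)
  ε-move, top V: go to s0, push UV → (s0, acccc, UVWW$)
  read a, top U: go to s1, push WU → (s1, cccc, WUVWW$)
  read c, top W: go to s2, push UW → (s2, ccc, UWUVWW$)
  read c, top U: go to s1, push ε → (s1, cc, WUVWW$)
  read c, top W: go to s2, push UW → (s2, c, UWUVWW$)
  read c, top U: go to s1, push ε → (s1, ε, WUVWW$)
All input consumed in state s1 with stack WUVWW$.

WUVWW$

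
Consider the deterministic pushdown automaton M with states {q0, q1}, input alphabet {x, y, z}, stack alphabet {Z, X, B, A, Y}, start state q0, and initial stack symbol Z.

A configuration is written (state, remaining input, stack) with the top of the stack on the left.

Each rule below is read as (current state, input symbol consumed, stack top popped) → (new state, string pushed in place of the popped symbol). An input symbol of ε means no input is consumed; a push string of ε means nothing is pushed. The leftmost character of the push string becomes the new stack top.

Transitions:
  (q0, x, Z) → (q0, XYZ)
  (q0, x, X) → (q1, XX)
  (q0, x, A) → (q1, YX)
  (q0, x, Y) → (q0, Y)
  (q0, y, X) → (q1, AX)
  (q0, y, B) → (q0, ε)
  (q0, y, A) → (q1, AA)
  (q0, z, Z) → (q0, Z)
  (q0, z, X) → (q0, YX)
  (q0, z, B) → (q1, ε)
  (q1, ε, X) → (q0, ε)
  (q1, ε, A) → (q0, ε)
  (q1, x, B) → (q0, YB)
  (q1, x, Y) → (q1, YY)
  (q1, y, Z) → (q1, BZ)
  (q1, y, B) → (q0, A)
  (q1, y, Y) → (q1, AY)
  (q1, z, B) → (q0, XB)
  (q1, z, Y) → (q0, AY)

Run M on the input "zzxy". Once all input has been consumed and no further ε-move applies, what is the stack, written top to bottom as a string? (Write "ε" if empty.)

XYZ

(q0, zzxy, Z)
  read z, top Z: go to q0, push Z → (q0, zxy, Z)
  read z, top Z: go to q0, push Z → (q0, xy, Z)
  read x, top Z: go to q0, push XYZ → (q0, y, XYZ)
  read y, top X: go to q1, push AX → (q1, ε, AXYZ)
  ε-move, top A: go to q0, push ε → (q0, ε, XYZ)
All input consumed in state q0 with stack XYZ.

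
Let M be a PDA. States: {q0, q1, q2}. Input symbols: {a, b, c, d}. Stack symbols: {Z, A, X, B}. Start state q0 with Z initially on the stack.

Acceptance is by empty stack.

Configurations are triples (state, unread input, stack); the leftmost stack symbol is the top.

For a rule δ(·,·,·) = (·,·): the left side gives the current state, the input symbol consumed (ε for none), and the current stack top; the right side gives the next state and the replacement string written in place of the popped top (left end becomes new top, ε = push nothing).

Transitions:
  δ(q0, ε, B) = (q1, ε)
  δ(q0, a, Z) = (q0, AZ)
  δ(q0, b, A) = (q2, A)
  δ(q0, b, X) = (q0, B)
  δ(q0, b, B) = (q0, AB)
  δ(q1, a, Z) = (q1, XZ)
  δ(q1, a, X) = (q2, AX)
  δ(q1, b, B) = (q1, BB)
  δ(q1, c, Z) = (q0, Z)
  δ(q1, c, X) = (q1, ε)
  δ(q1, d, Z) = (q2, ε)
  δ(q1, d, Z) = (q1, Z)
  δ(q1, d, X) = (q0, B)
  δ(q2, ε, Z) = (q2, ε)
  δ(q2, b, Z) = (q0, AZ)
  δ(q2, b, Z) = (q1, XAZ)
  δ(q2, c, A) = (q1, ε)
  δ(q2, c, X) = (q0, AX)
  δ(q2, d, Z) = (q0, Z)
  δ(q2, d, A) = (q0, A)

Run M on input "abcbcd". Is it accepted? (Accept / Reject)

No computation consumes all input and empties the stack.

Reject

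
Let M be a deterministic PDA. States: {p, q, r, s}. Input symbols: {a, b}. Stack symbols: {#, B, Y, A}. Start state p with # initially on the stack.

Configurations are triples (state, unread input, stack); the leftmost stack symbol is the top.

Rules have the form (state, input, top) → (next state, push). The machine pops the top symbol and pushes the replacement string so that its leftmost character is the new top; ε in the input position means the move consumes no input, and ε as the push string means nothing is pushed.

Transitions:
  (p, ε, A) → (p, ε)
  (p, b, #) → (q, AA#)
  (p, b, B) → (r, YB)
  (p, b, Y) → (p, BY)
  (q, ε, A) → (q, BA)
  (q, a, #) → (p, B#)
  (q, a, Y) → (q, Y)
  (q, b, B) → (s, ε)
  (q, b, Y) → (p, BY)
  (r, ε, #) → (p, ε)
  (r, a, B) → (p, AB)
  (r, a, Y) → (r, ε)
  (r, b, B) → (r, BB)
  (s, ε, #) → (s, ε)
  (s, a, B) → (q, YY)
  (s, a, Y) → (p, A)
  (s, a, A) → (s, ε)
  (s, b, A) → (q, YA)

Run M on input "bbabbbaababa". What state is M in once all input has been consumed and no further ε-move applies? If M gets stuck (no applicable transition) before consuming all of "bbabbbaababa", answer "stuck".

p

(p, bbabbbaababa, #)
  read b, top #: go to q, push AA# → (q, babbbaababa, AA#)
  ε-move, top A: go to q, push BA → (q, babbbaababa, BAA#)
  read b, top B: go to s, push ε → (s, abbbaababa, AA#)
  read a, top A: go to s, push ε → (s, bbbaababa, A#)
  read b, top A: go to q, push YA → (q, bbaababa, YA#)
  read b, top Y: go to p, push BY → (p, baababa, BYA#)
  read b, top B: go to r, push YB → (r, aababa, YBYA#)
  read a, top Y: go to r, push ε → (r, ababa, BYA#)
  read a, top B: go to p, push AB → (p, baba, ABYA#)
  ε-move, top A: go to p, push ε → (p, baba, BYA#)
  read b, top B: go to r, push YB → (r, aba, YBYA#)
  read a, top Y: go to r, push ε → (r, ba, BYA#)
  read b, top B: go to r, push BB → (r, a, BBYA#)
  read a, top B: go to p, push AB → (p, ε, ABBYA#)
  ε-move, top A: go to p, push ε → (p, ε, BBYA#)
All input consumed; M is in state p.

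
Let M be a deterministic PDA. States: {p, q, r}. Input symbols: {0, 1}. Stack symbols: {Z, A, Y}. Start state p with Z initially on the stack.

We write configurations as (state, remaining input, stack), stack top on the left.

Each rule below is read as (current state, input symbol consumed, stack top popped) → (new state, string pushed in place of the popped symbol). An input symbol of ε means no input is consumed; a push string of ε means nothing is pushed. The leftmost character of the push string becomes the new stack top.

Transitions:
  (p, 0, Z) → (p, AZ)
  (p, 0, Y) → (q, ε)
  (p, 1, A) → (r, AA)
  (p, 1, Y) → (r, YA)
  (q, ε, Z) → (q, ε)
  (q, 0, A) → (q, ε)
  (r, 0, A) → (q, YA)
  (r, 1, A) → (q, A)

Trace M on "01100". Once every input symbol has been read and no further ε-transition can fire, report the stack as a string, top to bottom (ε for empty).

ε

(p, 01100, Z)
  read 0, top Z: go to p, push AZ → (p, 1100, AZ)
  read 1, top A: go to r, push AA → (r, 100, AAZ)
  read 1, top A: go to q, push A → (q, 00, AAZ)
  read 0, top A: go to q, push ε → (q, 0, AZ)
  read 0, top A: go to q, push ε → (q, ε, Z)
  ε-move, top Z: go to q, push ε → (q, ε, ε)
All input consumed in state q with stack ε.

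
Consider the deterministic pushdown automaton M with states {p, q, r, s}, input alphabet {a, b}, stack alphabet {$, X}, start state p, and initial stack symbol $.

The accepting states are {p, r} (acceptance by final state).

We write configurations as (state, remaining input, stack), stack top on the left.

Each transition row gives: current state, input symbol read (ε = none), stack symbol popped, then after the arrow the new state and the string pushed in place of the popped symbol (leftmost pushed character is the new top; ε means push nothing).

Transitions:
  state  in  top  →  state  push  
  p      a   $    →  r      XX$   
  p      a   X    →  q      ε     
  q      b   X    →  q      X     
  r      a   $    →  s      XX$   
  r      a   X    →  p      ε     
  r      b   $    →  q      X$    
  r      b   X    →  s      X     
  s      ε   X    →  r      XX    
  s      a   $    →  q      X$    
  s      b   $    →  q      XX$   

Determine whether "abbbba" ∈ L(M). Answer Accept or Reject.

Accept

(p, abbbba, $) ⊢ (r, bbbba, XX$) ⊢ (s, bbba, XX$) ⊢ (r, bbba, XXX$) ⊢ (s, bba, XXX$) ⊢ (r, bba, XXXX$) ⊢ (s, ba, XXXX$) ⊢ (r, ba, XXXXX$) ⊢ (s, a, XXXXX$) ⊢ (r, a, XXXXXX$) ⊢ (p, ε, XXXXX$)
All input consumed; state p ∈ F.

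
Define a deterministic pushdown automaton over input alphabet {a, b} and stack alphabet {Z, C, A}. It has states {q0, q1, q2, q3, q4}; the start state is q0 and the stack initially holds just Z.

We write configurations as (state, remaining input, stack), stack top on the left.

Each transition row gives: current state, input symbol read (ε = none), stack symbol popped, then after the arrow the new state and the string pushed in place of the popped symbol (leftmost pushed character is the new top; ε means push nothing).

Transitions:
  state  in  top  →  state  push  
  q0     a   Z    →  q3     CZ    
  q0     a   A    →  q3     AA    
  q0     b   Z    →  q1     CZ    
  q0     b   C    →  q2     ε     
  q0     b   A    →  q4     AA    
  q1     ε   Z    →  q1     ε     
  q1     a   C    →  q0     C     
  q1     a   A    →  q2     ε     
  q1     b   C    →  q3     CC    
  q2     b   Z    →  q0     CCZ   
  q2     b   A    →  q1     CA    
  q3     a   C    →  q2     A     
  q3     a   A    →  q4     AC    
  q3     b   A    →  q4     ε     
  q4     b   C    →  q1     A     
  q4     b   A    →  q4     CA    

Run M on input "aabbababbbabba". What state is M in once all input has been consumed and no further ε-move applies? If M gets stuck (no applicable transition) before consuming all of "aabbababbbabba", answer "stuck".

(q0, aabbababbbabba, Z)
  read a, top Z: go to q3, push CZ → (q3, abbababbbabba, CZ)
  read a, top C: go to q2, push A → (q2, bbababbbabba, AZ)
  read b, top A: go to q1, push CA → (q1, bababbbabba, CAZ)
  read b, top C: go to q3, push CC → (q3, ababbbabba, CCAZ)
  read a, top C: go to q2, push A → (q2, babbbabba, ACAZ)
  read b, top A: go to q1, push CA → (q1, abbbabba, CACAZ)
  read a, top C: go to q0, push C → (q0, bbbabba, CACAZ)
  read b, top C: go to q2, push ε → (q2, bbabba, ACAZ)
  read b, top A: go to q1, push CA → (q1, babba, CACAZ)
  read b, top C: go to q3, push CC → (q3, abba, CCACAZ)
  read a, top C: go to q2, push A → (q2, bba, ACACAZ)
  read b, top A: go to q1, push CA → (q1, ba, CACACAZ)
  read b, top C: go to q3, push CC → (q3, a, CCACACAZ)
  read a, top C: go to q2, push A → (q2, ε, ACACACAZ)
All input consumed; M is in state q2.

q2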